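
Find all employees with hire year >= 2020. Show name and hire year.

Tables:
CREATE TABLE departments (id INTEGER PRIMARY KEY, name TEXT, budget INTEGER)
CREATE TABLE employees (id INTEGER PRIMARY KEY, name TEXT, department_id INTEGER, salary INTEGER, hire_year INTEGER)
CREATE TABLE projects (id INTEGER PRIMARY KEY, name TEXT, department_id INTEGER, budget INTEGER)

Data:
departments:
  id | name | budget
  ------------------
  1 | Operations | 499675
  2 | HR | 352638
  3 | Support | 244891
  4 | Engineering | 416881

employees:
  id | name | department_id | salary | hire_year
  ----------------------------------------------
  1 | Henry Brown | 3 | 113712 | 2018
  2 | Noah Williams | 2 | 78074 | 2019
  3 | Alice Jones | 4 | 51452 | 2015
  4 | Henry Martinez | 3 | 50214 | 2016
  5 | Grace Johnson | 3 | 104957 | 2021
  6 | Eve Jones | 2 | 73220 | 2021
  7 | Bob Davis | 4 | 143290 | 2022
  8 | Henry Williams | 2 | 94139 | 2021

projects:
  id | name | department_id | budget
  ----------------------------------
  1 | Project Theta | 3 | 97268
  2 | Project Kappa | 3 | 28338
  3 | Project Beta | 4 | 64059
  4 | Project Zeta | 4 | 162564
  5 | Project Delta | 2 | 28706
SELECT name, hire_year FROM employees WHERE hire_year >= 2020

Execution result:
name | hire_year
Grace Johnson | 2021
Eve Jones | 2021
Bob Davis | 2022
Henry Williams | 2021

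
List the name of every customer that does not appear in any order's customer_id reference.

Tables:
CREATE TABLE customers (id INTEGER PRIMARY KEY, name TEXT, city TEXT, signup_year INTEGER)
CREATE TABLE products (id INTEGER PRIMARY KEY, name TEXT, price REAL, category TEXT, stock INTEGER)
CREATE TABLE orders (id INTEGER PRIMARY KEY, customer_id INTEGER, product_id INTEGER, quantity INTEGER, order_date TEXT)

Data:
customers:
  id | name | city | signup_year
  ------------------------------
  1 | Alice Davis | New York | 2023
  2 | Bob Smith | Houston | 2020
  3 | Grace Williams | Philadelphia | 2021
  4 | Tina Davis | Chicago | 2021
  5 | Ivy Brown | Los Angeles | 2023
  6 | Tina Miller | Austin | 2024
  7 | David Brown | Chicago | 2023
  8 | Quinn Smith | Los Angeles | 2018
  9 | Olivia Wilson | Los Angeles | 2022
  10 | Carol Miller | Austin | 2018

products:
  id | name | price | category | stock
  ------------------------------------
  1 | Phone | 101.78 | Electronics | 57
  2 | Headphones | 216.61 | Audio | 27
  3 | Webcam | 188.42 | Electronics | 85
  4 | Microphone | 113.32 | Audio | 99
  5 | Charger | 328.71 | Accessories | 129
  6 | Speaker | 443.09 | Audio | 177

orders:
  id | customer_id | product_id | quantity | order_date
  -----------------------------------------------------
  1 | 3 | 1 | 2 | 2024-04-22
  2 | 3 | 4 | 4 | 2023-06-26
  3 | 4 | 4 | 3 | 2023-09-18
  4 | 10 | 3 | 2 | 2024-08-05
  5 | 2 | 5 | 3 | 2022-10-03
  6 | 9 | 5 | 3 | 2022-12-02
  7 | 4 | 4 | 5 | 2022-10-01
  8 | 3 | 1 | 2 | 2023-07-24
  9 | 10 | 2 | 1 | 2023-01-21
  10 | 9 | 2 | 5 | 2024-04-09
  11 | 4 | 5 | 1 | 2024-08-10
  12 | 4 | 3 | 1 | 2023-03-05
SELECT p.name FROM customers p LEFT JOIN orders c ON c.customer_id = p.id WHERE c.id IS NULL

Execution result:
name
Alice Davis
Ivy Brown
Tina Miller
David Brown
Quinn Smith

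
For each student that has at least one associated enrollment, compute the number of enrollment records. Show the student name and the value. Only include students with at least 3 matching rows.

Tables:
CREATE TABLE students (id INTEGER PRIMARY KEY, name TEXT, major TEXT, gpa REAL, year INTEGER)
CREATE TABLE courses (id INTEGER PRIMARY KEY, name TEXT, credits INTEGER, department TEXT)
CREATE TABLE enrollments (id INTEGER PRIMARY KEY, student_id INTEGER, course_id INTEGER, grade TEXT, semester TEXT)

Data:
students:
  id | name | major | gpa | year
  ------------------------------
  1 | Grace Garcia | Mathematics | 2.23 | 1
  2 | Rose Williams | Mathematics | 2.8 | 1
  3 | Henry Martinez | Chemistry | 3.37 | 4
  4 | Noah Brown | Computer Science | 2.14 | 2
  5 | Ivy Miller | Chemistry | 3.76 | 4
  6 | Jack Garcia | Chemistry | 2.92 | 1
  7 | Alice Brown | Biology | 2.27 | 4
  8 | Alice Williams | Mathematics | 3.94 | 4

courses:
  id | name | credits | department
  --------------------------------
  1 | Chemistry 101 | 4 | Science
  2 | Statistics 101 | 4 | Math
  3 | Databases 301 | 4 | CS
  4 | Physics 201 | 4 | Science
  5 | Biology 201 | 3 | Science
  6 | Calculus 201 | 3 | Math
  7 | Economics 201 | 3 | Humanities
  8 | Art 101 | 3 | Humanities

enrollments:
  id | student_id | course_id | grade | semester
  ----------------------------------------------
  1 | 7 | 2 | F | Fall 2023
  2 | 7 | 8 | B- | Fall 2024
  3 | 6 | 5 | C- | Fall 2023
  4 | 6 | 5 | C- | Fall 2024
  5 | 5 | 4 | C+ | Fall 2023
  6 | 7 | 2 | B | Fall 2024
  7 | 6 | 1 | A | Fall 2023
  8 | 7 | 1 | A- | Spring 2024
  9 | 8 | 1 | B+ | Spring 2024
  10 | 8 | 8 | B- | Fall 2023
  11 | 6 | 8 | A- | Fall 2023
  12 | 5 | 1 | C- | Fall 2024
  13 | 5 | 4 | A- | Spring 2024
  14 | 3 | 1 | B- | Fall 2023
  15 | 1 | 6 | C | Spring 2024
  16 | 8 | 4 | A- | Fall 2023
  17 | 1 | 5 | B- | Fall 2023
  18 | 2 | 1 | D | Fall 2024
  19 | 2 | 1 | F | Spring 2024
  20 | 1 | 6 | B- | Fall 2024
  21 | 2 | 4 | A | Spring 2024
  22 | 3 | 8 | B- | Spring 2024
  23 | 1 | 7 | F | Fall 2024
SELECT p.name, COUNT(*) AS n FROM enrollments c JOIN students p ON c.student_id = p.id GROUP BY p.id, p.name HAVING COUNT(*) >= 3

Execution result:
name | n
Grace Garcia | 4
Rose Williams | 3
Ivy Miller | 3
Jack Garcia | 4
Alice Brown | 4
Alice Williams | 3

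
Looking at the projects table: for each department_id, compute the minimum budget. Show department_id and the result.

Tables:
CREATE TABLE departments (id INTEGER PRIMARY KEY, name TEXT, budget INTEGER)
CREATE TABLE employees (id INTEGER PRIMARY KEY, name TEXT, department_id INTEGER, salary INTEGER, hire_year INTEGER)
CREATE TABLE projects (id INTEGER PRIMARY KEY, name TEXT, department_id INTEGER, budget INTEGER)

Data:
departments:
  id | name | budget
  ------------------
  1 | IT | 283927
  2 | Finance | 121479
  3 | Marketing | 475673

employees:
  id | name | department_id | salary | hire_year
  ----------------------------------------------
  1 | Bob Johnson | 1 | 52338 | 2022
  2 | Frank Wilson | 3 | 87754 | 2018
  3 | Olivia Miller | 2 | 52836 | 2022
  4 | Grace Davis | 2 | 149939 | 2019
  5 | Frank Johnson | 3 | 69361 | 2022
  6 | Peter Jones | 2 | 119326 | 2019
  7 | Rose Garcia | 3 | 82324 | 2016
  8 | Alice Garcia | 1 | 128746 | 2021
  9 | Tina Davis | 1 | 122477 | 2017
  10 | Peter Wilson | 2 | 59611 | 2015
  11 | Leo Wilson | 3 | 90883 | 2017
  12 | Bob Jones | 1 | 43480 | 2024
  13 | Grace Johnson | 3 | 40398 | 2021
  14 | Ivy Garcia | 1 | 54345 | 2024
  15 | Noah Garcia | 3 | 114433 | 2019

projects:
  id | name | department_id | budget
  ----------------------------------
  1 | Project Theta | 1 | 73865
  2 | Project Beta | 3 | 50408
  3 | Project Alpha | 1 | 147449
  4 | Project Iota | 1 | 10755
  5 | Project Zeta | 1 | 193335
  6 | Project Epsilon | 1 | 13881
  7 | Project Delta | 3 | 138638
SELECT department_id, MIN(budget) AS min_budget FROM projects GROUP BY department_id

Execution result:
department_id | min_budget
1 | 10755
3 | 50408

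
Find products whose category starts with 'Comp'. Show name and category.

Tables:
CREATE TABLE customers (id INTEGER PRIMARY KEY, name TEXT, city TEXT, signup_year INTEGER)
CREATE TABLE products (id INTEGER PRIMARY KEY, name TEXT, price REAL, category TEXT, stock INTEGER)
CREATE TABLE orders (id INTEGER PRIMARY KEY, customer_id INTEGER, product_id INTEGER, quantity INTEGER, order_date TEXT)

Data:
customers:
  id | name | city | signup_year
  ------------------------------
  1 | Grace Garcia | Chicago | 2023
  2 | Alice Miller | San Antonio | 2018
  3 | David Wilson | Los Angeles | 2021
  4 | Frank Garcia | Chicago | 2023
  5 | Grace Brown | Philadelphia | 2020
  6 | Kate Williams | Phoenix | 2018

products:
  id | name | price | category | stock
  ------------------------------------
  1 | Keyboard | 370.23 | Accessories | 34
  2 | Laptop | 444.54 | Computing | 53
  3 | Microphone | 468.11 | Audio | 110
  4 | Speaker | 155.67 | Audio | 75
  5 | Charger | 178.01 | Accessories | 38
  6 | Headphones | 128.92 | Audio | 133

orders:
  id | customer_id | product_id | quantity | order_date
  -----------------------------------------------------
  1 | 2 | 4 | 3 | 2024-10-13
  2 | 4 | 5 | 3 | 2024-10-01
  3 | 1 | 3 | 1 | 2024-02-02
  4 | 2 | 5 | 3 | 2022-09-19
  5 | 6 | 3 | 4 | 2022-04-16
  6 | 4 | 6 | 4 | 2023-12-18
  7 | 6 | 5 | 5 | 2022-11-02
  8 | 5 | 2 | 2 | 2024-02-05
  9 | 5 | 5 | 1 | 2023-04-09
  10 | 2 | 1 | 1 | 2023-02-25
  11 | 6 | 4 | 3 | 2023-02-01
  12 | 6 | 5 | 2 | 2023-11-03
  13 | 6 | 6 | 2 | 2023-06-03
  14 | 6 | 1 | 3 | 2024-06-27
SELECT name, category FROM products WHERE category LIKE 'Comp%'

Execution result:
name | category
Laptop | Computing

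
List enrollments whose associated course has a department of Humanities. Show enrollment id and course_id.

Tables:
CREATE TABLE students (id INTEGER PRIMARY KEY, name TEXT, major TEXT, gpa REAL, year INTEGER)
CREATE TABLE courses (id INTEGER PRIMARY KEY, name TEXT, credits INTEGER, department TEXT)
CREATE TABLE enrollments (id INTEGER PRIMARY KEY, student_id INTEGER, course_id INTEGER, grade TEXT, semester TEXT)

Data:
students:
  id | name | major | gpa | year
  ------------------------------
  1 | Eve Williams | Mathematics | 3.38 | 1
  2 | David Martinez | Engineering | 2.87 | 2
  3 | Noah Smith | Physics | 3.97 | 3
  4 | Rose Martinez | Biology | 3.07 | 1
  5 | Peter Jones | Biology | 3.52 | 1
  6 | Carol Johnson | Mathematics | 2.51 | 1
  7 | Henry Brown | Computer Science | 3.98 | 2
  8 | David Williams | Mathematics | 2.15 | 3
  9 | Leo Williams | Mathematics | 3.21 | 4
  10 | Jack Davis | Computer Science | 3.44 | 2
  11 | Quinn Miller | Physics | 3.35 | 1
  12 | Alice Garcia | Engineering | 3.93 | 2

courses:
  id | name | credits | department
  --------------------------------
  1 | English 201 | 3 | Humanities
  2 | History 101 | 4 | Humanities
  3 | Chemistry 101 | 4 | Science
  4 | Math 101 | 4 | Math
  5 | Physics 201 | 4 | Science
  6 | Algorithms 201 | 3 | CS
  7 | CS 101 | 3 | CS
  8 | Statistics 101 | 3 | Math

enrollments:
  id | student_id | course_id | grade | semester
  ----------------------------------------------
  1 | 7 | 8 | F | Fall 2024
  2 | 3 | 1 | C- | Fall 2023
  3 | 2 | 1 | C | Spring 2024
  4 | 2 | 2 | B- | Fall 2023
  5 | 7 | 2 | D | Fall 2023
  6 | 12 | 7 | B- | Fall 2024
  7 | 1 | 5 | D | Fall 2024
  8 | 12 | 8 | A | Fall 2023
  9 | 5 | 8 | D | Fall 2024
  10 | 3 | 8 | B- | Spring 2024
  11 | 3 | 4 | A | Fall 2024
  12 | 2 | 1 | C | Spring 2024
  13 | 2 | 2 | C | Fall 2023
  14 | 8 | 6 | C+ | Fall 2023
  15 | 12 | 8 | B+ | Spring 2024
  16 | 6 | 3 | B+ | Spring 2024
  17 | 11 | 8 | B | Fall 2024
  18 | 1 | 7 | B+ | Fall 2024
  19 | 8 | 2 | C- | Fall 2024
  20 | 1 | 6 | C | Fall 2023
SELECT id, course_id FROM enrollments WHERE course_id IN (SELECT id FROM courses WHERE department = 'Humanities')

Execution result:
id | course_id
2 | 1
3 | 1
4 | 2
5 | 2
12 | 1
13 | 2
19 | 2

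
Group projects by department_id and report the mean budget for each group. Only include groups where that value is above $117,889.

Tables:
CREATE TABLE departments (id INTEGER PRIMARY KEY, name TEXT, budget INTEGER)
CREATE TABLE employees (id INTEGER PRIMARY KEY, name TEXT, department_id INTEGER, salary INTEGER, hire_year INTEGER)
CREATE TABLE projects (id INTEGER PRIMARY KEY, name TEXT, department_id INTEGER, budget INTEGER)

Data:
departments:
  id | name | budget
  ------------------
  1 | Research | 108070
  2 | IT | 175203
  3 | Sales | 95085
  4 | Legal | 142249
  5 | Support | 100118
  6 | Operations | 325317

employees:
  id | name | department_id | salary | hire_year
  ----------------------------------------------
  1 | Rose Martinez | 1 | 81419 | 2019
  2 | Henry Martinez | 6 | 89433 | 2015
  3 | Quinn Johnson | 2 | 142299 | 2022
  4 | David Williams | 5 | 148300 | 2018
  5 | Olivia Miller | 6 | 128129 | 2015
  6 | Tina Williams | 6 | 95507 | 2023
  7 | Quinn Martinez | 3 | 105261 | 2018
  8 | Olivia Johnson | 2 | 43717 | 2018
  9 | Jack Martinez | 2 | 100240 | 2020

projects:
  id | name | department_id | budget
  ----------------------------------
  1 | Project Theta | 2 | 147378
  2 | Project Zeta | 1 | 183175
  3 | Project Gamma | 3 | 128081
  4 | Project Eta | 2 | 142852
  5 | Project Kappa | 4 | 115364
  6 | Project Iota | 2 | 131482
SELECT department_id, AVG(budget) AS avg_budget FROM projects GROUP BY department_id HAVING AVG(budget) > 117889

Execution result:
department_id | avg_budget
1 | 183175.00
2 | 140570.67
3 | 128081.00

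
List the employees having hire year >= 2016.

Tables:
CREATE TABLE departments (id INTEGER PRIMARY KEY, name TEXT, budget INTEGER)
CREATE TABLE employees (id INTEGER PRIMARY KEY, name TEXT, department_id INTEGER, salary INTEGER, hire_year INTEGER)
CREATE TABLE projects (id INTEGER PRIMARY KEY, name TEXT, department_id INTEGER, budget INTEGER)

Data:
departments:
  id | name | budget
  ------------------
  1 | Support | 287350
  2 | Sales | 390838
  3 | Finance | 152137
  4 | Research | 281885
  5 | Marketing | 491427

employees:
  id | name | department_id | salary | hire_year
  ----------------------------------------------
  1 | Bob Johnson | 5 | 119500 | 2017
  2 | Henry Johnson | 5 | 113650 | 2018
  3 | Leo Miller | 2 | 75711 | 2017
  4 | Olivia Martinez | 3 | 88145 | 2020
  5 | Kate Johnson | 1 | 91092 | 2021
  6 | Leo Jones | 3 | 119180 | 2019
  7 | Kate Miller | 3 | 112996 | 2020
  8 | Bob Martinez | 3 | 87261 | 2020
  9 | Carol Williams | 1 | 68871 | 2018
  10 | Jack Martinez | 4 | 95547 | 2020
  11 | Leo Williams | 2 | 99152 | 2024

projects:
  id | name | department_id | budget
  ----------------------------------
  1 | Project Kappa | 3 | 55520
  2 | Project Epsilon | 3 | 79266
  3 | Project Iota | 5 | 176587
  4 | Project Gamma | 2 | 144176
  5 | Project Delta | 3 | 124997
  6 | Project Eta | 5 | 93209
SELECT name, hire_year FROM employees WHERE hire_year >= 2016

Execution result:
name | hire_year
Bob Johnson | 2017
Henry Johnson | 2018
Leo Miller | 2017
Olivia Martinez | 2020
Kate Johnson | 2021
Leo Jones | 2019
Kate Miller | 2020
Bob Martinez | 2020
Carol Williams | 2018
Jack Martinez | 2020
Leo Williams | 2024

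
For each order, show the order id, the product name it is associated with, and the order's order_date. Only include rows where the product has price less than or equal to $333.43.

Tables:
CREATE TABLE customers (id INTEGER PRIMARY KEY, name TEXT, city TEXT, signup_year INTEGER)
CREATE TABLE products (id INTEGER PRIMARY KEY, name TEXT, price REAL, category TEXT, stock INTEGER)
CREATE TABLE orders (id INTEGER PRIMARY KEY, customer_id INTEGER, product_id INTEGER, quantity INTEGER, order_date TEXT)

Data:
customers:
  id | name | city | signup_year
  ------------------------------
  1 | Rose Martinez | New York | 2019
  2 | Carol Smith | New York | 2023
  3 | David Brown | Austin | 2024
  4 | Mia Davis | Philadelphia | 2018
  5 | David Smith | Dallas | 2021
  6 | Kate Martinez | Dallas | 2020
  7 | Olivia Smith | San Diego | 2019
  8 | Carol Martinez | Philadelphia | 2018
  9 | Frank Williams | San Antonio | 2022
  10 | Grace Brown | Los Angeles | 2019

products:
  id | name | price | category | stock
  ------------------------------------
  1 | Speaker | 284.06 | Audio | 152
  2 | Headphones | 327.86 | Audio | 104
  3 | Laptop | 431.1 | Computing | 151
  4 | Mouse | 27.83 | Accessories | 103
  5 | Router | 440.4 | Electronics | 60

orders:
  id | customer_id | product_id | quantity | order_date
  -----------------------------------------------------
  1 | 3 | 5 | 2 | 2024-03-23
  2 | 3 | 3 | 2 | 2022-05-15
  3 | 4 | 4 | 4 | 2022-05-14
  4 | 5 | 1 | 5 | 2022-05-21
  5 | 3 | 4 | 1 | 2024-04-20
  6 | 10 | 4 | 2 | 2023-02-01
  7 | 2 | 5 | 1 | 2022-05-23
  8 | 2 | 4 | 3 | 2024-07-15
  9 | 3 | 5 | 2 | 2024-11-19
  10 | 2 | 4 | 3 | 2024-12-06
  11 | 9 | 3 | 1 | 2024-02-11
SELECT c.id, p.name AS product, c.order_date FROM orders c JOIN products p ON c.product_id = p.id WHERE p.price <= 333.43

Execution result:
id | product | order_date
3 | Mouse | 2022-05-14
4 | Speaker | 2022-05-21
5 | Mouse | 2024-04-20
6 | Mouse | 2023-02-01
8 | Mouse | 2024-07-15
10 | Mouse | 2024-12-06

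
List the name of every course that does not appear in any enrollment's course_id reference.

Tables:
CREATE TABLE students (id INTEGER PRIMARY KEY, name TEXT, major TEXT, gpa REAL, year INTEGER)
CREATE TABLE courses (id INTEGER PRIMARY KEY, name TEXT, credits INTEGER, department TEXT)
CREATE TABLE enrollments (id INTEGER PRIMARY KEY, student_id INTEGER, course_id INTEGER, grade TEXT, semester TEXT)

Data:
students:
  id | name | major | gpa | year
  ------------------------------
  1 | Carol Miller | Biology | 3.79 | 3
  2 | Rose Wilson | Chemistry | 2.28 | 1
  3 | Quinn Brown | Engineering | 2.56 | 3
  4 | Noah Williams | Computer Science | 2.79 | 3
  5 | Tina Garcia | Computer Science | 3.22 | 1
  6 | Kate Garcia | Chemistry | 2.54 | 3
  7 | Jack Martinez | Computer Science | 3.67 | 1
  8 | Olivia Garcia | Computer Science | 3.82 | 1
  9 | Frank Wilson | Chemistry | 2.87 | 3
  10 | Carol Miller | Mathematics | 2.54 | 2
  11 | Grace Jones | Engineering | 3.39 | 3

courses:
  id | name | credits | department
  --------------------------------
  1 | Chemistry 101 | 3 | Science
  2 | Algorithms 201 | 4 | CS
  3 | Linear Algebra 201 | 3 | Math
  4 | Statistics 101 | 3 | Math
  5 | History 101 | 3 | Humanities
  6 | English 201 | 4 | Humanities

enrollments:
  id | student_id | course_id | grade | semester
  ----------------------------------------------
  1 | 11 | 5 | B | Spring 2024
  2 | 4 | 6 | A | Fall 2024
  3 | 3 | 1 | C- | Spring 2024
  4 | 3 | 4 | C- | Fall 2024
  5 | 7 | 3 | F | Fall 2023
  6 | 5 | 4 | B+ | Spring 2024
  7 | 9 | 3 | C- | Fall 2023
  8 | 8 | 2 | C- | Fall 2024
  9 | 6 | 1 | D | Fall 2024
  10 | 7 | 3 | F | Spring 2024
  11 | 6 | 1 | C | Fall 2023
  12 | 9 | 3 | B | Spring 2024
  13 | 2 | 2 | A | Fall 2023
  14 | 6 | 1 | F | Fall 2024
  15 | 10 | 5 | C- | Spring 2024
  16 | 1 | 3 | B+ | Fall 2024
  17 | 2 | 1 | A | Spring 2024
SELECT p.name FROM courses p LEFT JOIN enrollments c ON c.course_id = p.id WHERE c.id IS NULL

Execution result:
(no rows)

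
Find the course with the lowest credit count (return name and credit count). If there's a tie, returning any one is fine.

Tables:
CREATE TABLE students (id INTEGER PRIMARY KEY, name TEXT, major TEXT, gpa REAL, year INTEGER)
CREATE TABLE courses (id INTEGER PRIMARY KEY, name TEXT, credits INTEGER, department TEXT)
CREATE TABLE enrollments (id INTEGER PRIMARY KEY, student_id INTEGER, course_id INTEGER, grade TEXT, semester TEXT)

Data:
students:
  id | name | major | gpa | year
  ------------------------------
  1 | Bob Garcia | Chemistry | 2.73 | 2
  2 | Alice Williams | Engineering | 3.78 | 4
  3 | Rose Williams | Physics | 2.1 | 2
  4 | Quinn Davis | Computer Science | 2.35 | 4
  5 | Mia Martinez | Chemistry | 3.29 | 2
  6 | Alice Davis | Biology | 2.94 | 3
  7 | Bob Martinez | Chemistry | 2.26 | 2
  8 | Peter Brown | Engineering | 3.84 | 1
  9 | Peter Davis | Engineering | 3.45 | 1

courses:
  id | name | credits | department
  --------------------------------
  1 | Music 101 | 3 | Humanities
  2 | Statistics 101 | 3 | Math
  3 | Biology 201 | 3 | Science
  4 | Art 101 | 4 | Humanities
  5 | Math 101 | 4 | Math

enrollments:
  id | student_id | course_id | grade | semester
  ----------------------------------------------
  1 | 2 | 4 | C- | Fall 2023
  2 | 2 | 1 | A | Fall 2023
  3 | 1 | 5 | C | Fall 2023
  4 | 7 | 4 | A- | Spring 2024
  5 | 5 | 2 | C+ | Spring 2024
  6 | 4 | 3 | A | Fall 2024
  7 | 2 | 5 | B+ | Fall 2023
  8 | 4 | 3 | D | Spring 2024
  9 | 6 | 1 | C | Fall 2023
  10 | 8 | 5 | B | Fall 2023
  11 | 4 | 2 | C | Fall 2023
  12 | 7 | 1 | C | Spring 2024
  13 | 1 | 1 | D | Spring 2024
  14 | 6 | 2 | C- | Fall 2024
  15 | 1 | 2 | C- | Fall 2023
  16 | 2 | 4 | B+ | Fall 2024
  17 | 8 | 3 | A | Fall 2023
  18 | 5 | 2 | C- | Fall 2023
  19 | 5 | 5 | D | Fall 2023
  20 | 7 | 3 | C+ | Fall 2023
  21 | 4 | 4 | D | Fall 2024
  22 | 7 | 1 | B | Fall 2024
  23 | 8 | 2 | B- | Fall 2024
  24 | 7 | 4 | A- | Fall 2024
SELECT name, credits FROM courses ORDER BY credits ASC LIMIT 1

Execution result:
name | credits
Music 101 | 3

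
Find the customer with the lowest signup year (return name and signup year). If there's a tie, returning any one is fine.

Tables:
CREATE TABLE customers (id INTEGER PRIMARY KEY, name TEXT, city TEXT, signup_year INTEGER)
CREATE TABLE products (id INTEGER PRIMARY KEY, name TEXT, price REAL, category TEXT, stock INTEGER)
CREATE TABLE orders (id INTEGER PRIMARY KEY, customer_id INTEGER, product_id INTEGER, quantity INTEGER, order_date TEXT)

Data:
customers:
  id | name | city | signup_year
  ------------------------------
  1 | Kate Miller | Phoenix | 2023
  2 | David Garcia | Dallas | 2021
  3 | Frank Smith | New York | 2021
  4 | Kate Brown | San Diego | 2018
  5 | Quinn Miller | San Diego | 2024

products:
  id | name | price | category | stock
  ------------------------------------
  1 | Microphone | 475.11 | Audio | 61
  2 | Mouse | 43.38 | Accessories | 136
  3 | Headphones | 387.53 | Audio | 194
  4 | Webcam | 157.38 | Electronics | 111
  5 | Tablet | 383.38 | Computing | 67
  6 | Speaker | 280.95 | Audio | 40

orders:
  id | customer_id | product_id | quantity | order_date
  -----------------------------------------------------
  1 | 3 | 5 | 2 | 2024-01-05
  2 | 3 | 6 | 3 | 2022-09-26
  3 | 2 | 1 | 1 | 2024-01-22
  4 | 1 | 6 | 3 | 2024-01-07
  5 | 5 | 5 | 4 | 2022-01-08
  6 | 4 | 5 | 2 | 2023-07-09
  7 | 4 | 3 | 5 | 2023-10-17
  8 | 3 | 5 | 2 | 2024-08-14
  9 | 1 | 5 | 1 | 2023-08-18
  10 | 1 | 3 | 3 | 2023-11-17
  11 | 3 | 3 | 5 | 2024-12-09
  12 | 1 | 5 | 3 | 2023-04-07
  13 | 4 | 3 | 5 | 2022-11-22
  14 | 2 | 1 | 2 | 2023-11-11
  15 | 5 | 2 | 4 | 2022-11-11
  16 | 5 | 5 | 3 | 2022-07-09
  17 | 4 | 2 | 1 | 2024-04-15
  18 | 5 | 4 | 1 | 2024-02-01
SELECT name, signup_year FROM customers ORDER BY signup_year ASC LIMIT 1

Execution result:
name | signup_year
Kate Brown | 2018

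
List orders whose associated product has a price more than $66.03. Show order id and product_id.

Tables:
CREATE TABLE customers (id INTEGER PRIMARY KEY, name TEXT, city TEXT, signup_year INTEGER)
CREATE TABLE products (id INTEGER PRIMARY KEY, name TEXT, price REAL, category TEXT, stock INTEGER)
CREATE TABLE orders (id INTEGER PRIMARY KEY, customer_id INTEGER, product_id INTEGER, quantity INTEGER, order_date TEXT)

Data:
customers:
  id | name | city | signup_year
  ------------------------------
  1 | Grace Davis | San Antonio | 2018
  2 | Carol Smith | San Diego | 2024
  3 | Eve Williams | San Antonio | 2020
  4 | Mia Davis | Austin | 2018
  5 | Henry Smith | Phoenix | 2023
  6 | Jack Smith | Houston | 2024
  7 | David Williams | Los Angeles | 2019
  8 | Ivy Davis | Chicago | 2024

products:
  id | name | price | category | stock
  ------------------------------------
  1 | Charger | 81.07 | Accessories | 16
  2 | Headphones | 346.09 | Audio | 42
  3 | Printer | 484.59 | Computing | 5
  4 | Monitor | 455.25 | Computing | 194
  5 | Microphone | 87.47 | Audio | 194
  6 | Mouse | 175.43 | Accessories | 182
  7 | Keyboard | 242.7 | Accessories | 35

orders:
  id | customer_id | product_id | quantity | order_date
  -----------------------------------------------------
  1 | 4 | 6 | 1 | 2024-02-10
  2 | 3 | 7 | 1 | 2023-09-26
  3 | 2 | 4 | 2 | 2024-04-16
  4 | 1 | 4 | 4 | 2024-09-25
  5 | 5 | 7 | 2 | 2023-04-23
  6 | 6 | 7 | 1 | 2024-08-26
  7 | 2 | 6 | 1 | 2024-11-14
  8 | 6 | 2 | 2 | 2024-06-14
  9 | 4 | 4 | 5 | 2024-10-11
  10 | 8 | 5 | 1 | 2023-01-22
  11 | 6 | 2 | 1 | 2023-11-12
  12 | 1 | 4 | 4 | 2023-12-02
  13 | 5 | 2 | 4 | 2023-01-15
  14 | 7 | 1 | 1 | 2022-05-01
SELECT id, product_id FROM orders WHERE product_id IN (SELECT id FROM products WHERE price > 66.03)

Execution result:
id | product_id
1 | 6
2 | 7
3 | 4
4 | 4
5 | 7
6 | 7
7 | 6
8 | 2
9 | 4
10 | 5
11 | 2
12 | 4
13 | 2
14 | 1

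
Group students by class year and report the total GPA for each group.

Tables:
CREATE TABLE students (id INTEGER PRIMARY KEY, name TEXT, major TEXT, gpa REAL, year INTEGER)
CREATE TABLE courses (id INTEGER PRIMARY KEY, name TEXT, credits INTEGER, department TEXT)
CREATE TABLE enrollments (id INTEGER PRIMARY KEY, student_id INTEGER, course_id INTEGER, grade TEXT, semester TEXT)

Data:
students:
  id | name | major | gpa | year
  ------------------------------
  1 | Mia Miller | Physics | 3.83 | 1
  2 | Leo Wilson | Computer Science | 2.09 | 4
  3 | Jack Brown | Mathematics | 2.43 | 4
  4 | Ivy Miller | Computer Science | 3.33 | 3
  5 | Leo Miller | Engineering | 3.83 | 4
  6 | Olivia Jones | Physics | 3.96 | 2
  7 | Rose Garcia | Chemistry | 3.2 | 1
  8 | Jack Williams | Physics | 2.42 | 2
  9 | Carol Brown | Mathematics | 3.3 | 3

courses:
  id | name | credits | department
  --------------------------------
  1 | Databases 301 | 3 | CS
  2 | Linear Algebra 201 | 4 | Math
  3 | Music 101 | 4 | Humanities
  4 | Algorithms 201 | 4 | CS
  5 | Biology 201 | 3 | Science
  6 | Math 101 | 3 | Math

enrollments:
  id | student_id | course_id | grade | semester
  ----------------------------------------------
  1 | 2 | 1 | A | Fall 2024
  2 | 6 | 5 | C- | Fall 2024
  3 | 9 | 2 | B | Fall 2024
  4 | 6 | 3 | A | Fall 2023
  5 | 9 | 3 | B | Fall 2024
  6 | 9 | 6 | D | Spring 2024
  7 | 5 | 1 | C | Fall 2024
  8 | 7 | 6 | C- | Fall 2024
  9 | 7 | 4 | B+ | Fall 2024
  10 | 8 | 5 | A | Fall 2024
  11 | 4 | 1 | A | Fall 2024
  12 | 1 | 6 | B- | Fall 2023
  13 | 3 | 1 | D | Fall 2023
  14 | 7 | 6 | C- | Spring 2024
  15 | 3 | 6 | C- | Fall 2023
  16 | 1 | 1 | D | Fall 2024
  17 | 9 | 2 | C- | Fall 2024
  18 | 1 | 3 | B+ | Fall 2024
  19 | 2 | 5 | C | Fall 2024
SELECT year, SUM(gpa) AS sum_gpa FROM students GROUP BY year

Execution result:
year | sum_gpa
1 | 7.03
2 | 6.38
3 | 6.63
4 | 8.35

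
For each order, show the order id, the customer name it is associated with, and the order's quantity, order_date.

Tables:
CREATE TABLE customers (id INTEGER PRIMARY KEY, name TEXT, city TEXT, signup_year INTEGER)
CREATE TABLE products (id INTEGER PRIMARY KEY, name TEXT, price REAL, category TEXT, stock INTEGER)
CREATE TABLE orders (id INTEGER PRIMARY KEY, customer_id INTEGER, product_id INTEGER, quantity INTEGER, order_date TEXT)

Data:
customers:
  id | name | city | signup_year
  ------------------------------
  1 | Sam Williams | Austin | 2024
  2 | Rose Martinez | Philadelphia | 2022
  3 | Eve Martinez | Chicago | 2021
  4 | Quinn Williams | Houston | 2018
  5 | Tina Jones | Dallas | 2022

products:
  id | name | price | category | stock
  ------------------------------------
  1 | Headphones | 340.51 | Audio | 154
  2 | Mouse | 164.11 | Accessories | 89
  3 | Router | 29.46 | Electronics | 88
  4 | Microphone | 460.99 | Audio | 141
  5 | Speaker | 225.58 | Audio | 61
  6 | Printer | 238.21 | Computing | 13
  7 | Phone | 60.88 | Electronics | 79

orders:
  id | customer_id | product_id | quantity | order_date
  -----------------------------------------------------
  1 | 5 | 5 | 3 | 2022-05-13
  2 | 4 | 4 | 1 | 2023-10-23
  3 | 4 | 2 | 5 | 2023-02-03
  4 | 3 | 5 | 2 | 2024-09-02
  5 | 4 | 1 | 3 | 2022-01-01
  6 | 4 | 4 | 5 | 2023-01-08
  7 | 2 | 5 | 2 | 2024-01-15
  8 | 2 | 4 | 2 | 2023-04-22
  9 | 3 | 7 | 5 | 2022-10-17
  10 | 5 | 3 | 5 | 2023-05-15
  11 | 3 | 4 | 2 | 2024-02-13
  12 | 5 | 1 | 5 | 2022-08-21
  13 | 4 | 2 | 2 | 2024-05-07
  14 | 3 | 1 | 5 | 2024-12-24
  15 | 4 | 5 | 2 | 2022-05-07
SELECT c.id, p.name AS customer, c.quantity, c.order_date FROM orders c JOIN customers p ON c.customer_id = p.id

Execution result:
id | customer | quantity | order_date
1 | Tina Jones | 3 | 2022-05-13
2 | Quinn Williams | 1 | 2023-10-23
3 | Quinn Williams | 5 | 2023-02-03
4 | Eve Martinez | 2 | 2024-09-02
5 | Quinn Williams | 3 | 2022-01-01
6 | Quinn Williams | 5 | 2023-01-08
7 | Rose Martinez | 2 | 2024-01-15
8 | Rose Martinez | 2 | 2023-04-22
9 | Eve Martinez | 5 | 2022-10-17
10 | Tina Jones | 5 | 2023-05-15
11 | Eve Martinez | 2 | 2024-02-13
12 | Tina Jones | 5 | 2022-08-21
13 | Quinn Williams | 2 | 2024-05-07
14 | Eve Martinez | 5 | 2024-12-24
15 | Quinn Williams | 2 | 2022-05-07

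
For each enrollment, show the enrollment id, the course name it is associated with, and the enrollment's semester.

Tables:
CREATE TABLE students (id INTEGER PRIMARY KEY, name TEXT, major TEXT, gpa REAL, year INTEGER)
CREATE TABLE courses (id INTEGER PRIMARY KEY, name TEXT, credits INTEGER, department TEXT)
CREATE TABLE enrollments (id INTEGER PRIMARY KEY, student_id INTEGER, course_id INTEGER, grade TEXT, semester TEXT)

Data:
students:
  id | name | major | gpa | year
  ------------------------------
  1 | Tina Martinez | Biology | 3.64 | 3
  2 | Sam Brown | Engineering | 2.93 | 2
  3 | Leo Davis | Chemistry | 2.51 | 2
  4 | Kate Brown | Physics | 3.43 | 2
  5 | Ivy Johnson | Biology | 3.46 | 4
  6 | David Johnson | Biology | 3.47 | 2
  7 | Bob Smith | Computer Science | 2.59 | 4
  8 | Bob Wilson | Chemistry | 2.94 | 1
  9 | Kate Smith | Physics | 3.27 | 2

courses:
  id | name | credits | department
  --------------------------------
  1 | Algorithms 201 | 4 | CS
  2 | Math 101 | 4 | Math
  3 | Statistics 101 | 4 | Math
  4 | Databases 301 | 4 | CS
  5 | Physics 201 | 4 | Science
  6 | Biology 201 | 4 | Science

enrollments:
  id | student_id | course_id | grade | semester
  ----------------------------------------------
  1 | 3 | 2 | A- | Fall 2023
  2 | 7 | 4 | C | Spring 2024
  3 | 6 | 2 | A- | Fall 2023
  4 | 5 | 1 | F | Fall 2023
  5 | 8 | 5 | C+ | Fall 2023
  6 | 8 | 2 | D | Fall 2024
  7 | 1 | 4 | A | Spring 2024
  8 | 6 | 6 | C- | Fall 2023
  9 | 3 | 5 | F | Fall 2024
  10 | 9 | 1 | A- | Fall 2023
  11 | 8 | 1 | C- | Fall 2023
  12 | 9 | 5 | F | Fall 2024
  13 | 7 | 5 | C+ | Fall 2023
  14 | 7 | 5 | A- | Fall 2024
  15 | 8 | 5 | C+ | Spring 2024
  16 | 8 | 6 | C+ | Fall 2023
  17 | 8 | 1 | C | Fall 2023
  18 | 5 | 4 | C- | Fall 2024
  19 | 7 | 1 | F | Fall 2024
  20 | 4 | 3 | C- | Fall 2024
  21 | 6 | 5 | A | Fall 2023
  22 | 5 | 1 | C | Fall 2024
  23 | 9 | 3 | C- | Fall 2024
SELECT c.id, p.name AS course, c.semester FROM enrollments c JOIN courses p ON c.course_id = p.id

Execution result:
id | course | semester
1 | Math 101 | Fall 2023
2 | Databases 301 | Spring 2024
3 | Math 101 | Fall 2023
4 | Algorithms 201 | Fall 2023
5 | Physics 201 | Fall 2023
6 | Math 101 | Fall 2024
7 | Databases 301 | Spring 2024
8 | Biology 201 | Fall 2023
9 | Physics 201 | Fall 2024
10 | Algorithms 201 | Fall 2023
11 | Algorithms 201 | Fall 2023
12 | Physics 201 | Fall 2024
13 | Physics 201 | Fall 2023
14 | Physics 201 | Fall 2024
15 | Physics 201 | Spring 2024
16 | Biology 201 | Fall 2023
17 | Algorithms 201 | Fall 2023
18 | Databases 301 | Fall 2024
19 | Algorithms 201 | Fall 2024
20 | Statistics 101 | Fall 2024
21 | Physics 201 | Fall 2023
22 | Algorithms 201 | Fall 2024
23 | Statistics 101 | Fall 2024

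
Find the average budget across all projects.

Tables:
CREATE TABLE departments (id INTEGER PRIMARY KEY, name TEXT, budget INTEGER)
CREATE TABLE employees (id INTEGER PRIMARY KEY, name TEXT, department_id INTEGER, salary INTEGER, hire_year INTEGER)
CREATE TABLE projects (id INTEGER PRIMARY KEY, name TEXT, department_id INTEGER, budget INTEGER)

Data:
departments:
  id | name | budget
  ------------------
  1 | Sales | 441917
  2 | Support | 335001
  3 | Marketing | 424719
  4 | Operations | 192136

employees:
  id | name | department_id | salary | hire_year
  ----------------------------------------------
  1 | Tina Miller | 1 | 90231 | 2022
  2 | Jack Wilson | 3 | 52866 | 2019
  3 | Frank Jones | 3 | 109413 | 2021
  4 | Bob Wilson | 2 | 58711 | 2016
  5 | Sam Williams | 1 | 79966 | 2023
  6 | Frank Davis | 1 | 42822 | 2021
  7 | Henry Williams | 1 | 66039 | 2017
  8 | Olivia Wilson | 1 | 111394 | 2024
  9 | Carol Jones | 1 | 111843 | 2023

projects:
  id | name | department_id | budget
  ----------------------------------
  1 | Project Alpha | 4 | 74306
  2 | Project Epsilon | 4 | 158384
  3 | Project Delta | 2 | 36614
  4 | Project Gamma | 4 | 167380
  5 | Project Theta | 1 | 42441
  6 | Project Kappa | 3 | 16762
SELECT AVG(budget) FROM projects

Execution result:
82647.83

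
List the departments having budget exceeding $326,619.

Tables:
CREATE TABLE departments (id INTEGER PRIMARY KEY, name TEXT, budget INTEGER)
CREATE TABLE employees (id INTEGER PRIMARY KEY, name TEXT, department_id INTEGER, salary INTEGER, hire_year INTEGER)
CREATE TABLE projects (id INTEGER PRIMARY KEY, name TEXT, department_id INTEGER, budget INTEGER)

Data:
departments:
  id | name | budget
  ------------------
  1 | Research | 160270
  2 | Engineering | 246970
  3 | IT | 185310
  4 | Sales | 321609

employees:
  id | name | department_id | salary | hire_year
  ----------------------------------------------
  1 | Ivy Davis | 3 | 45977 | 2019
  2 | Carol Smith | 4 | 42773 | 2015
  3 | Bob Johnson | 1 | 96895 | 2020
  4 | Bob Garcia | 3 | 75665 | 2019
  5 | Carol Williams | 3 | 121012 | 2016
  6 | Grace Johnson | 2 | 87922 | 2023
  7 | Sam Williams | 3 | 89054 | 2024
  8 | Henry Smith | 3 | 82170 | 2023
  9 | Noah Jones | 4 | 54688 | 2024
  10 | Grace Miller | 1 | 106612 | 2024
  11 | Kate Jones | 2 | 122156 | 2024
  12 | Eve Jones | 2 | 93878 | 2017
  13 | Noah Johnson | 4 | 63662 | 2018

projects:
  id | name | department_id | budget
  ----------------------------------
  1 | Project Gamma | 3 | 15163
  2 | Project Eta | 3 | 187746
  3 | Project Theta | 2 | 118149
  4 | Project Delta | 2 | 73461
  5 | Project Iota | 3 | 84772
SELECT name, budget FROM departments WHERE budget > 326619

Execution result:
(no rows)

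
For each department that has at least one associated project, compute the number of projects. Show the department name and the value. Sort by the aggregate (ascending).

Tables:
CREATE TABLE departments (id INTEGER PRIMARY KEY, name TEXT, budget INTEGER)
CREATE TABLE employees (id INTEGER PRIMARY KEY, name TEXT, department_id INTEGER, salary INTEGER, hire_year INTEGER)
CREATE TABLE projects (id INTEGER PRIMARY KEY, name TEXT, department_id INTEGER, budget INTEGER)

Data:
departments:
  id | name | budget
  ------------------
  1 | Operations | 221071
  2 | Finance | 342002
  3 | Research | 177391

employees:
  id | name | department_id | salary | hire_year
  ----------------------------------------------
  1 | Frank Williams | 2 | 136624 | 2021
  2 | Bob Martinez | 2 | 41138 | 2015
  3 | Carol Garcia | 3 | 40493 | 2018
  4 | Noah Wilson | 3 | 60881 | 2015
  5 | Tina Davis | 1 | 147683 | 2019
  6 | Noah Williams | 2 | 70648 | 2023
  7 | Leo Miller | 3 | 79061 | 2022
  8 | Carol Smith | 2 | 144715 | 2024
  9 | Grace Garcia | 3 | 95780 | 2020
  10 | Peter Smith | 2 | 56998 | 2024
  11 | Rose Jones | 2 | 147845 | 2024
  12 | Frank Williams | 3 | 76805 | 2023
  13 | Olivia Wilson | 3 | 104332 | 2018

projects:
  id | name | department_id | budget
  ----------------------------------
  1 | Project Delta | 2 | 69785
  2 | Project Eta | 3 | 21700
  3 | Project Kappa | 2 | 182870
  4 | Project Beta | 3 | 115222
SELECT p.name, COUNT(*) AS n FROM projects c JOIN departments p ON c.department_id = p.id GROUP BY p.id, p.name ORDER BY n ASC

Execution result:
name | n
Finance | 2
Research | 2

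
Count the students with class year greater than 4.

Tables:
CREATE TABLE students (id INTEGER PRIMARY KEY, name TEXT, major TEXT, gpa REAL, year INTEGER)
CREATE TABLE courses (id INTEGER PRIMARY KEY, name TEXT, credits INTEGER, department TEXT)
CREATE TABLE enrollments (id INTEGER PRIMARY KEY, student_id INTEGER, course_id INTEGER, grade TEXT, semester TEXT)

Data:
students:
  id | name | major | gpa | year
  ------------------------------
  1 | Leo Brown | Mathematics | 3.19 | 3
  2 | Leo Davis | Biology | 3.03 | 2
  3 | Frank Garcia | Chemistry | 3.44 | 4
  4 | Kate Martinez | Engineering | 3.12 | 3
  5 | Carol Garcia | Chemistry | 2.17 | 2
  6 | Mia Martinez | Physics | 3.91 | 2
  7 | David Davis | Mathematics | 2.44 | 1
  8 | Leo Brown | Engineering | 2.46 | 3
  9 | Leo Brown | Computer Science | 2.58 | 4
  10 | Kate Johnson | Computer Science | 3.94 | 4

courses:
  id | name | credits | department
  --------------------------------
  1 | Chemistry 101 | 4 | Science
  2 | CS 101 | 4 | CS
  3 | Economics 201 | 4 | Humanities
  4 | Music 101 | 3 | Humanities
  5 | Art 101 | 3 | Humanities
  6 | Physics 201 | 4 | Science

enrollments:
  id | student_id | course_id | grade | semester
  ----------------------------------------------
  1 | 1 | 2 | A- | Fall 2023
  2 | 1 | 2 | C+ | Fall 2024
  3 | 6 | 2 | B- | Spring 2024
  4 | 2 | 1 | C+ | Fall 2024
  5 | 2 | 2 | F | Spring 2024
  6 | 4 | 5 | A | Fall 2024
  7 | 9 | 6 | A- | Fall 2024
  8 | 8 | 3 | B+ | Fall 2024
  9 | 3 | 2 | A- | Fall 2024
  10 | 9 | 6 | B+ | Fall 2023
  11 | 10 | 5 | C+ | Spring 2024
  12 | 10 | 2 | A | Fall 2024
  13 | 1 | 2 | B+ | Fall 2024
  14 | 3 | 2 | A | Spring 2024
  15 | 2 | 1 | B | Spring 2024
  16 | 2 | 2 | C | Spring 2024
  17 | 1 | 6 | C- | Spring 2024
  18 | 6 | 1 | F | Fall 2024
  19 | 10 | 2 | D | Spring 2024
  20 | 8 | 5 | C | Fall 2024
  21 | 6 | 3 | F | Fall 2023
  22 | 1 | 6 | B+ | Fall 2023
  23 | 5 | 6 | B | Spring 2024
SELECT COUNT(*) FROM students WHERE year > 4

Execution result:
0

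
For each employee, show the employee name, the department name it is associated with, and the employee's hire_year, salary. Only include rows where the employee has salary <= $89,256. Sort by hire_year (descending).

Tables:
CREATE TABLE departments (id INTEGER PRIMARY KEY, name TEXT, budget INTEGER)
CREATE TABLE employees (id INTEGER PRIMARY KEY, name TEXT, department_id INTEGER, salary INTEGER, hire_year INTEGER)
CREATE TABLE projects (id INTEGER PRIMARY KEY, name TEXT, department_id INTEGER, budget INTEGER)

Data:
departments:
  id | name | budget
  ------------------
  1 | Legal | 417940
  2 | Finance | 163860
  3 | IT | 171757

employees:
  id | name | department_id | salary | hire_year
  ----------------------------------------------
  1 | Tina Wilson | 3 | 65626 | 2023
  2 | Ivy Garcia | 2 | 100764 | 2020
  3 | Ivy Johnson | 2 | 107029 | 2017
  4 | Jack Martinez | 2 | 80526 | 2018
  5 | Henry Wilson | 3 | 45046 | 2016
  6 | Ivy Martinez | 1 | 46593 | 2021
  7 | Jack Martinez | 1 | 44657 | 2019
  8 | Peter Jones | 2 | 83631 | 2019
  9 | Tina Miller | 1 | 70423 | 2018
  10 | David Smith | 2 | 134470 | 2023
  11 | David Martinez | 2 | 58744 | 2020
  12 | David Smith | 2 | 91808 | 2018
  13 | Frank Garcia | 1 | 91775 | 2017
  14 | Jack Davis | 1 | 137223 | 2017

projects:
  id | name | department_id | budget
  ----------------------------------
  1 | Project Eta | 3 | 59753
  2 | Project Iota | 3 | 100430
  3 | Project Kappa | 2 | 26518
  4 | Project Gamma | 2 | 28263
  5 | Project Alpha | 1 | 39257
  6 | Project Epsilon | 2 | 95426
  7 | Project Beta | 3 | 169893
SELECT c.name, p.name AS department, c.hire_year, c.salary FROM employees c JOIN departments p ON c.department_id = p.id WHERE c.salary <= 89256 ORDER BY c.hire_year DESC

Execution result:
name | department | hire_year | salary
Tina Wilson | IT | 2023 | 65626
Ivy Martinez | Legal | 2021 | 46593
David Martinez | Finance | 2020 | 58744
Jack Martinez | Legal | 2019 | 44657
Peter Jones | Finance | 2019 | 83631
Jack Martinez | Finance | 2018 | 80526
Tina Miller | Legal | 2018 | 70423
Henry Wilson | IT | 2016 | 45046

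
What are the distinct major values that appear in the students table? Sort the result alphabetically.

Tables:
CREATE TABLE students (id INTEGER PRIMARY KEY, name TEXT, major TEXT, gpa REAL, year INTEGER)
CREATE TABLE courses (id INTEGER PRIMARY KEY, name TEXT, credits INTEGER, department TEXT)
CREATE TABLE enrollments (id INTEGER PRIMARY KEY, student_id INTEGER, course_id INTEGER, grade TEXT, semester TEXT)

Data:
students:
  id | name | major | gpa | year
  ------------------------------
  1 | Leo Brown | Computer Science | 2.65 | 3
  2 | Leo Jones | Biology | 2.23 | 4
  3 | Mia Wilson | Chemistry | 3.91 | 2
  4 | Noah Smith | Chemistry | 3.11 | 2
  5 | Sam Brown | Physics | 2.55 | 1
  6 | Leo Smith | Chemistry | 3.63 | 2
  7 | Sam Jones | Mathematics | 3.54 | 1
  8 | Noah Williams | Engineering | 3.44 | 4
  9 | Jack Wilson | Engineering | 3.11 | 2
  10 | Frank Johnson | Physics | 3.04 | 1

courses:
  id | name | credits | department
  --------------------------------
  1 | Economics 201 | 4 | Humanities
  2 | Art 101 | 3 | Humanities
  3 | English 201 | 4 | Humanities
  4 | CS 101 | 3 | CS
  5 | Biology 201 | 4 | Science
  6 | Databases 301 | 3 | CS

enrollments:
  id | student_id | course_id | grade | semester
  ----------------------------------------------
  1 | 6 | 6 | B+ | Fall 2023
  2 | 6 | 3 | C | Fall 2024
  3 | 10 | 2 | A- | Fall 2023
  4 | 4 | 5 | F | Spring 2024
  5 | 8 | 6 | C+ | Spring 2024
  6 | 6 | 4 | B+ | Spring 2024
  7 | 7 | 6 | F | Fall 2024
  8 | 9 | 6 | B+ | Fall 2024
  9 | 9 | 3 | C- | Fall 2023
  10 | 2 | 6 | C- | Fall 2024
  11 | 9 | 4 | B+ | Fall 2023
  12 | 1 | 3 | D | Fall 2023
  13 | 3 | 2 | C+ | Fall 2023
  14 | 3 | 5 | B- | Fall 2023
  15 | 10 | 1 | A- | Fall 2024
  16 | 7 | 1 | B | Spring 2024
SELECT DISTINCT major FROM students ORDER BY major

Execution result:
major
Biology
Chemistry
Computer Science
Engineering
Mathematics
Physics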